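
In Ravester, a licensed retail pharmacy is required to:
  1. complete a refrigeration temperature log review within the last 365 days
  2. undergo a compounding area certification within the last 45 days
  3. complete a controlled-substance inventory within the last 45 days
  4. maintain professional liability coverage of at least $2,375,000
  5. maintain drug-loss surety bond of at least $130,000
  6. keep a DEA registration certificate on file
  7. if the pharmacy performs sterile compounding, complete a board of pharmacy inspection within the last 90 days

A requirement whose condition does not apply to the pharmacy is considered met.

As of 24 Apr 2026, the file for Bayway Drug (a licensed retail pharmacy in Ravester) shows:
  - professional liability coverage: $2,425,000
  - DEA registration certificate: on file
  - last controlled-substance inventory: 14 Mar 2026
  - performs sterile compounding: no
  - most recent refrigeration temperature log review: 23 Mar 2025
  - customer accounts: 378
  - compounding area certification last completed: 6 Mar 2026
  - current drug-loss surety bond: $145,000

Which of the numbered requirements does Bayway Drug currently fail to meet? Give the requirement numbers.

1. refrigeration temperature log review 397 days ago vs limit 365 → not met
2. compounding area certification 49 days ago vs limit 45 → not met
3. controlled-substance inventory 41 days ago vs limit 45 → met
4. professional liability coverage $2,425,000 ≥ $2,375,000 → met
5. drug-loss surety bond $145,000 ≥ $130,000 → met
6. DEA registration certificate present → met
7. condition 'performs sterile compounding' does not hold → requirement n/a → met
Not met: 1, 2

1, 2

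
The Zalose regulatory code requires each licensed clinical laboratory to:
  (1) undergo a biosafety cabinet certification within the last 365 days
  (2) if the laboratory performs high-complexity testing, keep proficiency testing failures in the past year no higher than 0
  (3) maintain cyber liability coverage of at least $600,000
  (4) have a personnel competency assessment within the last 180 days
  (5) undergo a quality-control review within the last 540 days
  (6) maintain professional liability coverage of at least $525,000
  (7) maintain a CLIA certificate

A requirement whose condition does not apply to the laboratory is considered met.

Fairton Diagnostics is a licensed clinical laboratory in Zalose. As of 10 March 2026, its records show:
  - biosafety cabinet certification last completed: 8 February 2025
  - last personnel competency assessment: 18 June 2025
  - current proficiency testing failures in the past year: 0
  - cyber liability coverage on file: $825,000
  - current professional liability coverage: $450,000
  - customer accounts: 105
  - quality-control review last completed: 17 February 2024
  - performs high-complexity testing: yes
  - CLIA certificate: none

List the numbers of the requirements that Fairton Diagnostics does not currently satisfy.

1, 4, 5, 6, 7

1. biosafety cabinet certification 395 days ago vs limit 365 → not met
2. condition 'performs high-complexity testing' holds; proficiency testing failures in the past year 0 ≤ 0 → met
3. cyber liability coverage $825,000 ≥ $600,000 → met
4. personnel competency assessment 265 days ago vs limit 180 → not met
5. quality-control review 752 days ago vs limit 540 → not met
6. professional liability coverage $450,000 < $525,000 → not met
7. CLIA certificate absent → not met
Not met: 1, 4, 5, 6, 7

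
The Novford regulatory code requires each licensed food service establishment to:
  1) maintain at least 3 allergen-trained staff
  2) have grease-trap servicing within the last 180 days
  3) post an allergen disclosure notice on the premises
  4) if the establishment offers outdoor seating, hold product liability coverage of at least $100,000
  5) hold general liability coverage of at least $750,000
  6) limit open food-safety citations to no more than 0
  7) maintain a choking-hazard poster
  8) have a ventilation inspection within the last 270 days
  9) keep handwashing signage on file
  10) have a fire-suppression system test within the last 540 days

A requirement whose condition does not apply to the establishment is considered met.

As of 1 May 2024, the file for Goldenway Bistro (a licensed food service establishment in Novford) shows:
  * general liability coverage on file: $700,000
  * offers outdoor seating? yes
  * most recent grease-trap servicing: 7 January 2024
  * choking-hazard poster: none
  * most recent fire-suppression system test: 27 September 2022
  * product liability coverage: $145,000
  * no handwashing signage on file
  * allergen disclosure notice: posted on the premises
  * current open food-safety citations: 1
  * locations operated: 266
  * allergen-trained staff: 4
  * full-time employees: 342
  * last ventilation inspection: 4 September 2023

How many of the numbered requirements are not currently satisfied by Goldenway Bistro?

5

1. allergen-trained staff 4 ≥ 3 → met
2. grease-trap servicing 115 days ago vs limit 180 → met
3. allergen disclosure notice present → met
4. condition 'offers outdoor seating' holds; product liability coverage $145,000 ≥ $100,000 → met
5. general liability coverage $700,000 < $750,000 → not met
6. open food-safety citations 1 > 0 → not met
7. choking-hazard poster absent → not met
8. ventilation inspection 240 days ago vs limit 270 → met
9. handwashing signage absent → not met
10. fire-suppression system test 582 days ago vs limit 540 → not met
Not met: 5 of 10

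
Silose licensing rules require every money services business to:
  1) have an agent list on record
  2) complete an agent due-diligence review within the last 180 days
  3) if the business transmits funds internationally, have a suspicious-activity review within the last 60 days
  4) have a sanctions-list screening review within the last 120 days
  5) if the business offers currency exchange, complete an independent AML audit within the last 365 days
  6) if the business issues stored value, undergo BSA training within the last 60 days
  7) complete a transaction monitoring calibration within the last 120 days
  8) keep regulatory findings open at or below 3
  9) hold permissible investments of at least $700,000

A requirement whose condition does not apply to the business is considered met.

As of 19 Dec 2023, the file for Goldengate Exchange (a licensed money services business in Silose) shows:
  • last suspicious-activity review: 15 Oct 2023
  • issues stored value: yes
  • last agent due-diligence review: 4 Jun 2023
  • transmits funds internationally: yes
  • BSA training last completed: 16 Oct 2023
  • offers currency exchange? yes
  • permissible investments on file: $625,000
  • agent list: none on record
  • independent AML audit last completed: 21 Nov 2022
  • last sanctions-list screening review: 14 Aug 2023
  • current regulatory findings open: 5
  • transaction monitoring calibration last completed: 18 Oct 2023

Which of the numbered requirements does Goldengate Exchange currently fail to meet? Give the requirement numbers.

1. agent list absent → not met
2. agent due-diligence review 198 days ago vs limit 180 → not met
3. condition 'transmits funds internationally' holds; suspicious-activity review 65 days ago vs limit 60 → not met
4. sanctions-list screening review 127 days ago vs limit 120 → not met
5. condition 'offers currency exchange' holds; independent AML audit 393 days ago vs limit 365 → not met
6. condition 'issues stored value' holds; BSA training 64 days ago vs limit 60 → not met
7. transaction monitoring calibration 62 days ago vs limit 120 → met
8. regulatory findings open 5 > 3 → not met
9. permissible investments $625,000 < $700,000 → not met
Not met: 1, 2, 3, 4, 5, 6, 8, 9

1, 2, 3, 4, 5, 6, 8, 9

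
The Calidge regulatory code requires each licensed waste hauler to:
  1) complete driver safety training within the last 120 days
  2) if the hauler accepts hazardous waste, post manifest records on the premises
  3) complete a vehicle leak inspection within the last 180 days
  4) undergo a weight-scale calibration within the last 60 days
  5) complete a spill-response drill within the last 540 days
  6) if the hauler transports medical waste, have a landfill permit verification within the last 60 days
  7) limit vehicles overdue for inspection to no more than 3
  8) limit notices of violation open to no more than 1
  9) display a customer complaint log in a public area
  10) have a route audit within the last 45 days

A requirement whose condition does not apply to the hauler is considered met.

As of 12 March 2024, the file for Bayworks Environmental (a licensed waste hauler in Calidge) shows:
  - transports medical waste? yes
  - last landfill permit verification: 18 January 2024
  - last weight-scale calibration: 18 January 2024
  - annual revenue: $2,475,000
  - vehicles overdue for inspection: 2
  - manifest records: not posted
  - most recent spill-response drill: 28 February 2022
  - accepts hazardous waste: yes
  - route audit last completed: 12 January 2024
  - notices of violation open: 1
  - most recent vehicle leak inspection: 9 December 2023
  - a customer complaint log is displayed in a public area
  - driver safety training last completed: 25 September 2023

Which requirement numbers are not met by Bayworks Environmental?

1. driver safety training 169 days ago vs limit 120 → not met
2. condition 'accepts hazardous waste' holds; manifest records absent → not met
3. vehicle leak inspection 94 days ago vs limit 180 → met
4. weight-scale calibration 54 days ago vs limit 60 → met
5. spill-response drill 743 days ago vs limit 540 → not met
6. condition 'transports medical waste' holds; landfill permit verification 54 days ago vs limit 60 → met
7. vehicles overdue for inspection 2 ≤ 3 → met
8. notices of violation open 1 ≤ 1 → met
9. customer complaint log present → met
10. route audit 60 days ago vs limit 45 → not met
Not met: 1, 2, 5, 10

1, 2, 5, 10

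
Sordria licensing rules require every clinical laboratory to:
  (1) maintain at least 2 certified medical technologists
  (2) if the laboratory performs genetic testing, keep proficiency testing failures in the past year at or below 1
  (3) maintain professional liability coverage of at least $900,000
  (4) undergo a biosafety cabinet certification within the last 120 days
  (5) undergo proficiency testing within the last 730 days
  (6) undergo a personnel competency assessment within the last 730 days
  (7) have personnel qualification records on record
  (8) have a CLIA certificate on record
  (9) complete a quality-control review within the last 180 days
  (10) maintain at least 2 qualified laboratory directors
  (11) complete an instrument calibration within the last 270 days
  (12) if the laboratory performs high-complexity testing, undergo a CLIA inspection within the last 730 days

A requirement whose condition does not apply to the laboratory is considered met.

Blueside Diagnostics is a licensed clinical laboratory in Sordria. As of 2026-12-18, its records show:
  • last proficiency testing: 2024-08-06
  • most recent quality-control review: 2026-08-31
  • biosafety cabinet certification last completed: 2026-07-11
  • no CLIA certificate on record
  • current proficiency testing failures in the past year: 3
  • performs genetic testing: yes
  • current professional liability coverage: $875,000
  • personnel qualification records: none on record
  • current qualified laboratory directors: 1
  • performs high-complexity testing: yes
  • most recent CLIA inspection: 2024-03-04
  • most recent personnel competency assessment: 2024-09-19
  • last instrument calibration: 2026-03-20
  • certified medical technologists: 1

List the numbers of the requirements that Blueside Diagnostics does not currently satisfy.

1. certified medical technologists 1 < 2 → not met
2. condition 'performs genetic testing' holds; proficiency testing failures in the past year 3 > 1 → not met
3. professional liability coverage $875,000 < $900,000 → not met
4. biosafety cabinet certification 160 days ago vs limit 120 → not met
5. proficiency testing 864 days ago vs limit 730 → not met
6. personnel competency assessment 820 days ago vs limit 730 → not met
7. personnel qualification records absent → not met
8. CLIA certificate absent → not met
9. quality-control review 109 days ago vs limit 180 → met
10. qualified laboratory directors 1 < 2 → not met
11. instrument calibration 273 days ago vs limit 270 → not met
12. condition 'performs high-complexity testing' holds; CLIA inspection 1019 days ago vs limit 730 → not met
Not met: 1, 2, 3, 4, 5, 6, 7, 8, 10, 11, 12

1, 2, 3, 4, 5, 6, 7, 8, 10, 11, 12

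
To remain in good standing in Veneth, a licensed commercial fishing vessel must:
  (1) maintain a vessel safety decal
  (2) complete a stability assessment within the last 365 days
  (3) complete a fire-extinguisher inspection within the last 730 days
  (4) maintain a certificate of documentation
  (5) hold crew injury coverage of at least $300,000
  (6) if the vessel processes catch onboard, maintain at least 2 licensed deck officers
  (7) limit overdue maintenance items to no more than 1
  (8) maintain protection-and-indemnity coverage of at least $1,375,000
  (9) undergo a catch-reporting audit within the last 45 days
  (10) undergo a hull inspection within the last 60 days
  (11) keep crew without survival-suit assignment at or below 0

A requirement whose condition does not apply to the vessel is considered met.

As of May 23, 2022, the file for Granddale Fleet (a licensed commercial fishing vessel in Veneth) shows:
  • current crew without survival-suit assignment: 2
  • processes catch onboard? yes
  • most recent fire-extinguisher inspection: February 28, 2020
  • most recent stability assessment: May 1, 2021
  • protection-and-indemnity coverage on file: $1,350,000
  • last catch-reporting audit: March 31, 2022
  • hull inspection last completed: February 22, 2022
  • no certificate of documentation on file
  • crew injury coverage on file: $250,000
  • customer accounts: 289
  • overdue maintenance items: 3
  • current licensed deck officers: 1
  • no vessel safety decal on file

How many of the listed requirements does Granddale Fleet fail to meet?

1. vessel safety decal absent → not met
2. stability assessment 387 days ago vs limit 365 → not met
3. fire-extinguisher inspection 815 days ago vs limit 730 → not met
4. certificate of documentation absent → not met
5. crew injury coverage $250,000 < $300,000 → not met
6. condition 'processes catch onboard' holds; licensed deck officers 1 < 2 → not met
7. overdue maintenance items 3 > 1 → not met
8. protection-and-indemnity coverage $1,350,000 < $1,375,000 → not met
9. catch-reporting audit 53 days ago vs limit 45 → not met
10. hull inspection 90 days ago vs limit 60 → not met
11. crew without survival-suit assignment 2 > 0 → not met
Not met: 11 of 11

11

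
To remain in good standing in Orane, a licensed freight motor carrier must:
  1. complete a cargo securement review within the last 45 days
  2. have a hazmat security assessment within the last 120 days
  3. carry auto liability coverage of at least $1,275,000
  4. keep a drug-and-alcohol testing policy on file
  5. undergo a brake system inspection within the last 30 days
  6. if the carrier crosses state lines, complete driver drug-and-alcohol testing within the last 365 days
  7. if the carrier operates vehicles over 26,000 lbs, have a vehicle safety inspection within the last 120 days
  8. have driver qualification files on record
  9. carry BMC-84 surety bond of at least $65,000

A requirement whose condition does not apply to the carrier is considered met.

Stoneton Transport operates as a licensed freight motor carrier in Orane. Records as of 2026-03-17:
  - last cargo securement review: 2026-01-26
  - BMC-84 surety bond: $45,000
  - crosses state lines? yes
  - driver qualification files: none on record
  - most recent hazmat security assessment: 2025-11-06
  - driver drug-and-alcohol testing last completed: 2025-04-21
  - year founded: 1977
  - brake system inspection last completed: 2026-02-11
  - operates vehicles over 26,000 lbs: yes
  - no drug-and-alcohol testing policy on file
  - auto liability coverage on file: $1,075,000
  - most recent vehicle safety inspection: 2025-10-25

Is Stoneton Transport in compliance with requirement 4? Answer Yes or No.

4. drug-and-alcohol testing policy absent → not met

No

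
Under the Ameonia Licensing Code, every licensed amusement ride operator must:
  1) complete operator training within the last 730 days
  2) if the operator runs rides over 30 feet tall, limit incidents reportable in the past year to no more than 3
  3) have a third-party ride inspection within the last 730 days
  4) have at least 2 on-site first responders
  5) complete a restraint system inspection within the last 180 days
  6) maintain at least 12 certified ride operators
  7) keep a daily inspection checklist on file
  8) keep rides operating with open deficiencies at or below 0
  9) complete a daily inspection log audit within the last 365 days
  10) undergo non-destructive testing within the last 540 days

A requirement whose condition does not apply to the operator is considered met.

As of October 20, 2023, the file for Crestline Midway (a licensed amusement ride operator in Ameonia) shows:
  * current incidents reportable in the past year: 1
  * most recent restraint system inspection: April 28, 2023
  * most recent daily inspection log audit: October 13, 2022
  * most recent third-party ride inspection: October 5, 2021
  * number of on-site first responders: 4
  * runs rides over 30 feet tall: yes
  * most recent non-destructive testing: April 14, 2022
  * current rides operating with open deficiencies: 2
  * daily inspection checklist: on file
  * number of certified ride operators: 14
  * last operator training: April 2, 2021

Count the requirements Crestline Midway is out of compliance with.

5

1. operator training 931 days ago vs limit 730 → not met
2. condition 'runs rides over 30 feet tall' holds; incidents reportable in the past year 1 ≤ 3 → met
3. third-party ride inspection 745 days ago vs limit 730 → not met
4. on-site first responders 4 ≥ 2 → met
5. restraint system inspection 175 days ago vs limit 180 → met
6. certified ride operators 14 ≥ 12 → met
7. daily inspection checklist present → met
8. rides operating with open deficiencies 2 > 0 → not met
9. daily inspection log audit 372 days ago vs limit 365 → not met
10. non-destructive testing 554 days ago vs limit 540 → not met
Not met: 5 of 10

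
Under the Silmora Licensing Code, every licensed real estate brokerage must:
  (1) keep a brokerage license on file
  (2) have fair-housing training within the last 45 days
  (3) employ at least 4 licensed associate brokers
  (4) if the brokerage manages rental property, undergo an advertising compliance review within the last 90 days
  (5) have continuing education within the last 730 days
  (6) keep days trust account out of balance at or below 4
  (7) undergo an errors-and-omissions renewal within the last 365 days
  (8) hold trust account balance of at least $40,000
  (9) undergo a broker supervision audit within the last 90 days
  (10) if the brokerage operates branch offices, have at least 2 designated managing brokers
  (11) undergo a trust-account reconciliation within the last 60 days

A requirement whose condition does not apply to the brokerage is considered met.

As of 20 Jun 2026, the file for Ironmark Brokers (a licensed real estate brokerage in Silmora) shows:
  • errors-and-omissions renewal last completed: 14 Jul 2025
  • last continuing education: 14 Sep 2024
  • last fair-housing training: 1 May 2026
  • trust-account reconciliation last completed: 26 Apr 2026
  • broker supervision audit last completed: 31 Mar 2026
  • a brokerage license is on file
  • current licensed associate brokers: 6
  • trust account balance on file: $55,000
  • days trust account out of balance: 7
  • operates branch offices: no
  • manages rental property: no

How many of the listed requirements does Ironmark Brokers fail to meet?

2

1. brokerage license present → met
2. fair-housing training 50 days ago vs limit 45 → not met
3. licensed associate brokers 6 ≥ 4 → met
4. condition 'manages rental property' does not hold → requirement n/a → met
5. continuing education 644 days ago vs limit 730 → met
6. days trust account out of balance 7 > 4 → not met
7. errors-and-omissions renewal 341 days ago vs limit 365 → met
8. trust account balance $55,000 ≥ $40,000 → met
9. broker supervision audit 81 days ago vs limit 90 → met
10. condition 'operates branch offices' does not hold → requirement n/a → met
11. trust-account reconciliation 55 days ago vs limit 60 → met
Not met: 2 of 11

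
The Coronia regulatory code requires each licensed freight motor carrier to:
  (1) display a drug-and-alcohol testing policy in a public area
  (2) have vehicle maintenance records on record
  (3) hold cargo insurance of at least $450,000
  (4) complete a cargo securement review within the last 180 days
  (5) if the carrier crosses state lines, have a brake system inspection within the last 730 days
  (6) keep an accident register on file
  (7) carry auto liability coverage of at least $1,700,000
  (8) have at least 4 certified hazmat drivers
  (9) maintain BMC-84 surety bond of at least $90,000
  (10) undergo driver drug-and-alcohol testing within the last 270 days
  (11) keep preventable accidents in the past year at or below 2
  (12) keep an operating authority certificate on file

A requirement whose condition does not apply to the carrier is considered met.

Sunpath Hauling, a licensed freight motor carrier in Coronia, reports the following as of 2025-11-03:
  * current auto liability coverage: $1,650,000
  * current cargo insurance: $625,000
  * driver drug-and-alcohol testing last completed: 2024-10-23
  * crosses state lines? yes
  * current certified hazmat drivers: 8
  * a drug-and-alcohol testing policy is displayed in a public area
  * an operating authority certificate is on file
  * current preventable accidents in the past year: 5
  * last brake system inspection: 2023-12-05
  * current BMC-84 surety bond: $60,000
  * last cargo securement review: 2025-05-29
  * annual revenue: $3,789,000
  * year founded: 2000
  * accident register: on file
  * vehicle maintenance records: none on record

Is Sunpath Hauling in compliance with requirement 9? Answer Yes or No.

9. BMC-84 surety bond $60,000 < $90,000 → not met

No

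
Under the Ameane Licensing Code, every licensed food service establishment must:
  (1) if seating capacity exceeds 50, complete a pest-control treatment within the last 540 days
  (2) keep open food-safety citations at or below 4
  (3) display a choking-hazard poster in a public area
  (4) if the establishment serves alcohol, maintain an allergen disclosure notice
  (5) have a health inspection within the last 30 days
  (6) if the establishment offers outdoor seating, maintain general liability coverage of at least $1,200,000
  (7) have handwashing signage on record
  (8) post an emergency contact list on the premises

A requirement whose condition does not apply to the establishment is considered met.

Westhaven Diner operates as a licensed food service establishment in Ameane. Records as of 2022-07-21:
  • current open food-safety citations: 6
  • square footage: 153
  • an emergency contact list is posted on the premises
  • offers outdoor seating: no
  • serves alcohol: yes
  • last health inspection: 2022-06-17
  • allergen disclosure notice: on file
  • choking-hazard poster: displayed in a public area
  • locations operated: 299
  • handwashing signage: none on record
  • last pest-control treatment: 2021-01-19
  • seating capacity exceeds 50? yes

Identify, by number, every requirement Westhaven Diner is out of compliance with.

1. condition 'seating capacity exceeds 50' holds; pest-control treatment 548 days ago vs limit 540 → not met
2. open food-safety citations 6 > 4 → not met
3. choking-hazard poster present → met
4. condition 'serves alcohol' holds; allergen disclosure notice present → met
5. health inspection 34 days ago vs limit 30 → not met
6. condition 'offers outdoor seating' does not hold → requirement n/a → met
7. handwashing signage absent → not met
8. emergency contact list present → met
Not met: 1, 2, 5, 7

1, 2, 5, 7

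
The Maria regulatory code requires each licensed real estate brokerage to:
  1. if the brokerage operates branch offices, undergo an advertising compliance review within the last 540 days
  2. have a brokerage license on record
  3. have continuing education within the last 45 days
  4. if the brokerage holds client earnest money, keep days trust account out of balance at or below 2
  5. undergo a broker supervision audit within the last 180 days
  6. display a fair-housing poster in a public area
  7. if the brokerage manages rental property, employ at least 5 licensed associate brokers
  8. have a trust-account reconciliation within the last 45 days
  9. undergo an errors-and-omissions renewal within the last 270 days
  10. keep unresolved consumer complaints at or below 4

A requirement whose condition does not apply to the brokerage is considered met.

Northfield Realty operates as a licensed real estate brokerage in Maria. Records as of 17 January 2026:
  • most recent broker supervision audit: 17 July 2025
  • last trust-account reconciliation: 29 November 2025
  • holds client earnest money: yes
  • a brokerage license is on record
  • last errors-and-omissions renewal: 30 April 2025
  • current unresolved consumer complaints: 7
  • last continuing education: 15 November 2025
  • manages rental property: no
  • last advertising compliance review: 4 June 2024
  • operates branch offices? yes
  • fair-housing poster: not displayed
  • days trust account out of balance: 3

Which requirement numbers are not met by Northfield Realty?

1, 3, 4, 5, 6, 8, 10

1. condition 'operates branch offices' holds; advertising compliance review 592 days ago vs limit 540 → not met
2. brokerage license present → met
3. continuing education 63 days ago vs limit 45 → not met
4. condition 'holds client earnest money' holds; days trust account out of balance 3 > 2 → not met
5. broker supervision audit 184 days ago vs limit 180 → not met
6. fair-housing poster absent → not met
7. condition 'manages rental property' does not hold → requirement n/a → met
8. trust-account reconciliation 49 days ago vs limit 45 → not met
9. errors-and-omissions renewal 262 days ago vs limit 270 → met
10. unresolved consumer complaints 7 > 4 → not met
Not met: 1, 3, 4, 5, 6, 8, 10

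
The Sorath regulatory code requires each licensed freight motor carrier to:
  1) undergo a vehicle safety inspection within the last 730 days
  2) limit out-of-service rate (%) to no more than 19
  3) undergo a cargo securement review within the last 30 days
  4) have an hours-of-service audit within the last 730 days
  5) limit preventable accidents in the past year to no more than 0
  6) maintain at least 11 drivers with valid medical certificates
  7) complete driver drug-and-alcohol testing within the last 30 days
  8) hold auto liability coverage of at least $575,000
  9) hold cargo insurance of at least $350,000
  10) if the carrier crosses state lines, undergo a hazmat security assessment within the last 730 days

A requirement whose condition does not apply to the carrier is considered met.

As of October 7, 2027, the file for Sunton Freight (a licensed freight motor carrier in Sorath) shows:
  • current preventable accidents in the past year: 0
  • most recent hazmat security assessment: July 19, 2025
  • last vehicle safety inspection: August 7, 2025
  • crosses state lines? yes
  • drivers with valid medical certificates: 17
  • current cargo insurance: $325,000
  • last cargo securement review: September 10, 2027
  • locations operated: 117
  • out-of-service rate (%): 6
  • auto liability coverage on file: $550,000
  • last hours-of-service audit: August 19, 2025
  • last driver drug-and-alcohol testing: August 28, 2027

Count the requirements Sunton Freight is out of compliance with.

6

1. vehicle safety inspection 791 days ago vs limit 730 → not met
2. out-of-service rate (%) 6 ≤ 19 → met
3. cargo securement review 27 days ago vs limit 30 → met
4. hours-of-service audit 779 days ago vs limit 730 → not met
5. preventable accidents in the past year 0 ≤ 0 → met
6. drivers with valid medical certificates 17 ≥ 11 → met
7. driver drug-and-alcohol testing 40 days ago vs limit 30 → not met
8. auto liability coverage $550,000 < $575,000 → not met
9. cargo insurance $325,000 < $350,000 → not met
10. condition 'crosses state lines' holds; hazmat security assessment 810 days ago vs limit 730 → not met
Not met: 6 of 10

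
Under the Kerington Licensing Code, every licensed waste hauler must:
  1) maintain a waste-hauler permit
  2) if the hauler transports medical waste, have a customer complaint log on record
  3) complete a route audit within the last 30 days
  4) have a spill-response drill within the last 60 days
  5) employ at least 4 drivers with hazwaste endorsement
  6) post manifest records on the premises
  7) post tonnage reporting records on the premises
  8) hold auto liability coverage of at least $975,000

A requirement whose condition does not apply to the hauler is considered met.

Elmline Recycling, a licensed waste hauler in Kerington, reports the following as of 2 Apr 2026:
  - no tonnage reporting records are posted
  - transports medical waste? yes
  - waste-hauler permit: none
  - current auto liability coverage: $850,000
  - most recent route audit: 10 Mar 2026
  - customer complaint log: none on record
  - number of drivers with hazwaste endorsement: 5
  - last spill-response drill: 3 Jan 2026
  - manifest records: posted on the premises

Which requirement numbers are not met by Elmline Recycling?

1. waste-hauler permit absent → not met
2. condition 'transports medical waste' holds; customer complaint log absent → not met
3. route audit 23 days ago vs limit 30 → met
4. spill-response drill 89 days ago vs limit 60 → not met
5. drivers with hazwaste endorsement 5 ≥ 4 → met
6. manifest records present → met
7. tonnage reporting records absent → not met
8. auto liability coverage $850,000 < $975,000 → not met
Not met: 1, 2, 4, 7, 8

1, 2, 4, 7, 8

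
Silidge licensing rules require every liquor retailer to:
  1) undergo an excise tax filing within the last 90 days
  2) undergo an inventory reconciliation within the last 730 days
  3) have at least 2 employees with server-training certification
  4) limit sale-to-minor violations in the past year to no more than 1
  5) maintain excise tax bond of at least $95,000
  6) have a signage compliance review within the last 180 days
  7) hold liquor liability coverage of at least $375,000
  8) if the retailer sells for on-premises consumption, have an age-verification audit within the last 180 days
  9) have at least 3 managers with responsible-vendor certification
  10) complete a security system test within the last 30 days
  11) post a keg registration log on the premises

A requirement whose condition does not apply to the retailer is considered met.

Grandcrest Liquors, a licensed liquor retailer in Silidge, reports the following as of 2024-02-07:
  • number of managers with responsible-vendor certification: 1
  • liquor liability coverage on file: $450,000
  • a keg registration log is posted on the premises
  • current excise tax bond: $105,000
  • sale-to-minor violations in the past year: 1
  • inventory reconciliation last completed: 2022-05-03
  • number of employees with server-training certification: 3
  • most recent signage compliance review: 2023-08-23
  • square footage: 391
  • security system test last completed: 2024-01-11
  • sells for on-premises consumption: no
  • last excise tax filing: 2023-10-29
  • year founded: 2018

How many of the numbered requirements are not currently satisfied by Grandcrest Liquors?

2

1. excise tax filing 101 days ago vs limit 90 → not met
2. inventory reconciliation 645 days ago vs limit 730 → met
3. employees with server-training certification 3 ≥ 2 → met
4. sale-to-minor violations in the past year 1 ≤ 1 → met
5. excise tax bond $105,000 ≥ $95,000 → met
6. signage compliance review 168 days ago vs limit 180 → met
7. liquor liability coverage $450,000 ≥ $375,000 → met
8. condition 'sells for on-premises consumption' does not hold → requirement n/a → met
9. managers with responsible-vendor certification 1 < 3 → not met
10. security system test 27 days ago vs limit 30 → met
11. keg registration log present → met
Not met: 2 of 11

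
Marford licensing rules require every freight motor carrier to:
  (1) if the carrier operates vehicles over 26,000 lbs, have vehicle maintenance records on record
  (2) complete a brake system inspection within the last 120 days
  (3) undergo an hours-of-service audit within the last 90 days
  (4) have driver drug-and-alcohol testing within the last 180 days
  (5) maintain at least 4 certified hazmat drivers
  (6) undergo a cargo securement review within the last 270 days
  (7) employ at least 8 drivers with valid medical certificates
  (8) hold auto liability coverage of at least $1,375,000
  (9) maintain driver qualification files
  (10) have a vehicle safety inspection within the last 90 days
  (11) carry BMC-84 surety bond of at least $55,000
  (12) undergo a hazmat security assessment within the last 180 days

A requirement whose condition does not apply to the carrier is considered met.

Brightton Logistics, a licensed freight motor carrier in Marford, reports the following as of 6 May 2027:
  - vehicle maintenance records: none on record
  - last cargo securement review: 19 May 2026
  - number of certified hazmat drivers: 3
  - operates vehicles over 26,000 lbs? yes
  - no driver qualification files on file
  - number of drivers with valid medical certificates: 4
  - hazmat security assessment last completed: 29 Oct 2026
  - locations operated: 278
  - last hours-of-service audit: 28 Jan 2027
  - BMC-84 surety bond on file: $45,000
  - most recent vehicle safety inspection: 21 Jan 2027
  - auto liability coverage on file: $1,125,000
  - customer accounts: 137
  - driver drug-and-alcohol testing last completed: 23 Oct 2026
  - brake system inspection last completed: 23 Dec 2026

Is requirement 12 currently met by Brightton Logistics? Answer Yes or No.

No

12. hazmat security assessment 189 days ago vs limit 180 → not met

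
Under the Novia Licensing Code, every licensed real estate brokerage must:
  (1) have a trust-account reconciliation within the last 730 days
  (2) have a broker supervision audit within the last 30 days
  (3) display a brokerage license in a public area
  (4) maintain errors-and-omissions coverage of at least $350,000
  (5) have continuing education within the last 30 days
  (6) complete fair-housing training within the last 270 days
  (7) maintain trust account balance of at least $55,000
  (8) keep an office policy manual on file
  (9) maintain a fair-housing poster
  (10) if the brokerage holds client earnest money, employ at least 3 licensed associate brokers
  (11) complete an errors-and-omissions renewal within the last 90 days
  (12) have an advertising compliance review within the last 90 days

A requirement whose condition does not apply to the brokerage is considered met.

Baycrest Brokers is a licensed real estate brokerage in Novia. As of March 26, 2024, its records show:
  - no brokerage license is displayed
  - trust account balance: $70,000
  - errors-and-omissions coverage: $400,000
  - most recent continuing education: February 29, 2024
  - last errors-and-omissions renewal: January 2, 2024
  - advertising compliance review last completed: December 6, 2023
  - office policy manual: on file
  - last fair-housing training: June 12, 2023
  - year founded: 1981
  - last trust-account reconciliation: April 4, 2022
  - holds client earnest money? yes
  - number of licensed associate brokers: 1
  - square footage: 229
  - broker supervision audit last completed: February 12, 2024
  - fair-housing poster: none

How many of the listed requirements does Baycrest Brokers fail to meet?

6

1. trust-account reconciliation 722 days ago vs limit 730 → met
2. broker supervision audit 43 days ago vs limit 30 → not met
3. brokerage license absent → not met
4. errors-and-omissions coverage $400,000 ≥ $350,000 → met
5. continuing education 26 days ago vs limit 30 → met
6. fair-housing training 288 days ago vs limit 270 → not met
7. trust account balance $70,000 ≥ $55,000 → met
8. office policy manual present → met
9. fair-housing poster absent → not met
10. condition 'holds client earnest money' holds; licensed associate brokers 1 < 3 → not met
11. errors-and-omissions renewal 84 days ago vs limit 90 → met
12. advertising compliance review 111 days ago vs limit 90 → not met
Not met: 6 of 12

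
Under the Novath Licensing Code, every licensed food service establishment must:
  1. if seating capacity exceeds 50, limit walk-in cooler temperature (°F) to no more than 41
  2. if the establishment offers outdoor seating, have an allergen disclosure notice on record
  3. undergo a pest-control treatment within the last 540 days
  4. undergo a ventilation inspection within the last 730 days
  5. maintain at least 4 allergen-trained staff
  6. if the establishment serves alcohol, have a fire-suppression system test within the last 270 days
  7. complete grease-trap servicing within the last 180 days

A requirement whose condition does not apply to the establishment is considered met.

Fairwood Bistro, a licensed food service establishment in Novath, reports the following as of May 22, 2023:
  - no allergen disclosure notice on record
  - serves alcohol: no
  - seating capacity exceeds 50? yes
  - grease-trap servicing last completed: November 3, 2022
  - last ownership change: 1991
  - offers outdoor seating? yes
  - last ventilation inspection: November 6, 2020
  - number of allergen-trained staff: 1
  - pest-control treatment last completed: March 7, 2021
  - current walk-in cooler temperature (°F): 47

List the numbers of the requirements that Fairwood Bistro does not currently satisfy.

1, 2, 3, 4, 5, 7

1. condition 'seating capacity exceeds 50' holds; walk-in cooler temperature (°F) 47 > 41 → not met
2. condition 'offers outdoor seating' holds; allergen disclosure notice absent → not met
3. pest-control treatment 806 days ago vs limit 540 → not met
4. ventilation inspection 927 days ago vs limit 730 → not met
5. allergen-trained staff 1 < 4 → not met
6. condition 'serves alcohol' does not hold → requirement n/a → met
7. grease-trap servicing 200 days ago vs limit 180 → not met
Not met: 1, 2, 3, 4, 5, 7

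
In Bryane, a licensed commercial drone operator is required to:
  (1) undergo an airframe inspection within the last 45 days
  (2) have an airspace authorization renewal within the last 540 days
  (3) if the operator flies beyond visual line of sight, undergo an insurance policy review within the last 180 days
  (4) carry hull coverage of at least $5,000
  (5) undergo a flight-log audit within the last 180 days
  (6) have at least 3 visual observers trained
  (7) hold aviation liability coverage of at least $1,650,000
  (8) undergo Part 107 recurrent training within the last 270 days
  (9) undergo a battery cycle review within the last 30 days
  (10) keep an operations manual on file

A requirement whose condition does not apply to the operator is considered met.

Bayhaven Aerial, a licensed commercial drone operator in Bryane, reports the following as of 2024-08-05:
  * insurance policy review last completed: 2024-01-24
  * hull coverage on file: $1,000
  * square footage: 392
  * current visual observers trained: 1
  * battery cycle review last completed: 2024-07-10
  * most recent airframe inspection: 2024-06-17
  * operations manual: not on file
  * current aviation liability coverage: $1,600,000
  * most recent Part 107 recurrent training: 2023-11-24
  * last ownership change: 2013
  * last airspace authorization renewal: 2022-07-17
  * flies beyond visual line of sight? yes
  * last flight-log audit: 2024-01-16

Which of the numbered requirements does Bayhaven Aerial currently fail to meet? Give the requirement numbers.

1, 2, 3, 4, 5, 6, 7, 10

1. airframe inspection 49 days ago vs limit 45 → not met
2. airspace authorization renewal 750 days ago vs limit 540 → not met
3. condition 'flies beyond visual line of sight' holds; insurance policy review 194 days ago vs limit 180 → not met
4. hull coverage $1,000 < $5,000 → not met
5. flight-log audit 202 days ago vs limit 180 → not met
6. visual observers trained 1 < 3 → not met
7. aviation liability coverage $1,600,000 < $1,650,000 → not met
8. Part 107 recurrent training 255 days ago vs limit 270 → met
9. battery cycle review 26 days ago vs limit 30 → met
10. operations manual absent → not met
Not met: 1, 2, 3, 4, 5, 6, 7, 10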